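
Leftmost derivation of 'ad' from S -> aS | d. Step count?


Derivation: S => aS => ad
Steps: 2


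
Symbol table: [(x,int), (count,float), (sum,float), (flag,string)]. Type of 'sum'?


Lookup 'sum' → type float


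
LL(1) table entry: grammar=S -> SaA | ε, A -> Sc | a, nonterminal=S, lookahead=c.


For [S, c]: ε is nullable and 'c' ∈ FOLLOW(S)
Entry: S -> ε


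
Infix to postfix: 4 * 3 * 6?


Left to right (same or higher precedence on left)
Postfix: 4 3 * 6 *


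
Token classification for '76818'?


Pattern: digits only
Type: INTEGER_LITERAL


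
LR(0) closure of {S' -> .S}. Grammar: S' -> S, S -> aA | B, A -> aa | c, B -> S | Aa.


Start: S' -> .S
For each item with dot before a nonterminal B, add B -> .γ for every B-production
Closure: [S' -> .S, S -> .aA, S -> .B, B -> .S, B -> .Aa, A -> .aa, A -> .c]


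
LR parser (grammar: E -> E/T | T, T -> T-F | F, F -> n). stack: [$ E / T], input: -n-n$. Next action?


'-' can extend T; shift to build T -> T-F
Action: shift


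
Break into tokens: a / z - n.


Scan left to right, longest-match per lexeme
Tokens: ID(a), OP(/), ID(z), OP(-), ID(n)


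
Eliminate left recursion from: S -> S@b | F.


Left-recursive alternatives: S@b; non-recursive: F
Introduce S': S -> FS', S' -> @bS' | ε


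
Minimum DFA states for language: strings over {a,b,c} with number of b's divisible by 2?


Track (count of b) mod 2: states 0..1, accept at 0
Minimal DFA: 2 states


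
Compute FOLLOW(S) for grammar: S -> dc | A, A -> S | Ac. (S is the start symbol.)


$ ∈ FOLLOW(S). For each A -> αBβ: add FIRST(β)\{ε} to FOLLOW(B); if β nullable, add FOLLOW(A).
FOLLOW(S) = {$, c}


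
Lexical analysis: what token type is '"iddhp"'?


Pattern: double-quoted sequence
Type: STRING_LITERAL


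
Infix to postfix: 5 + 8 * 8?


* has higher precedence, evaluate 8*8 first
Postfix: 5 8 8 * +


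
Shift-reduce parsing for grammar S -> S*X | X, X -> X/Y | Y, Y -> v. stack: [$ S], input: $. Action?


start symbol S on stack, input exhausted
Action: accept


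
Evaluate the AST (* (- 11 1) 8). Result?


Evaluate inner: (- 11 1) = 10
Evaluate root: (* 10 8) = 80
Result: 80


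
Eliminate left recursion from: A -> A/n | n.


Left-recursive alternatives: A/n; non-recursive: n
Introduce A': A -> nA', A' -> /nA' | ε


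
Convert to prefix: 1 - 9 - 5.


left-to-right (same/higher precedence on left): tree is (- (- 1 9) 5)
Prefix: - - 1 9 5


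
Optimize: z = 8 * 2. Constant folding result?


8 * 2 = 16 at compile time
Optimized: z = 16


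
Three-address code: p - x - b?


Break into single-operator statements:
t1 = p - x
t2 = t1 - b


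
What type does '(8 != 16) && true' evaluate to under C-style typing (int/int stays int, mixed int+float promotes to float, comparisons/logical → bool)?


Operand types: bool && bool
Rule: logical operators take bool operands and yield bool
Result type: bool


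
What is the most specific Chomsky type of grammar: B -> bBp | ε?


Single nonterminal LHS, but b^n p^n is not regular
Classification: Type 2 (Context-Free)


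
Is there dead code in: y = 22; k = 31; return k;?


y is assigned but never read
Dead: 'y = 22'


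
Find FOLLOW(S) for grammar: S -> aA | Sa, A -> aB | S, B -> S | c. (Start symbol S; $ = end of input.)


$ ∈ FOLLOW(S). For each A -> αBβ: add FIRST(β)\{ε} to FOLLOW(B); if β nullable, add FOLLOW(A).
FOLLOW(S) = {$, a}


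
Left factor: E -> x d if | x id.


Common prefix: 'x'
Factored: E -> x E', E' -> d if | id


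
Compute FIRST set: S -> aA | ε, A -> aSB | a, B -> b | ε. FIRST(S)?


Per alternative of S: FIRST(aA) = {a}; FIRST(ε) = {ε}
FIRST(S) = {a, ε}


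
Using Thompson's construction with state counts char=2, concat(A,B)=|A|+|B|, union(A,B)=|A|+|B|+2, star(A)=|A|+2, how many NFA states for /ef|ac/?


Syntax tree has 4 char leaf(s), 1 union(s), 0 star(s)
chars contribute 4×2 = 8; each union adds +2; each star adds +2
Total: 8 + 2 + 0 = 10 states


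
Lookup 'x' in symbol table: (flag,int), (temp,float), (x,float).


Lookup 'x' → type float


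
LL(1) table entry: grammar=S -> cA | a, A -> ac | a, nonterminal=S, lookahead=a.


For [S, a]: 'a' ∈ FIRST(a)
Entry: S -> a


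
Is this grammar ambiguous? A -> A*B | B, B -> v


precedence layered via separate nonterminal B: deterministic
Unambiguous


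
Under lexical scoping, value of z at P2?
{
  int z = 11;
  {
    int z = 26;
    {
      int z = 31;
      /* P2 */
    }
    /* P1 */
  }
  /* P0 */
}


z declared in the same block as P2
z = 31


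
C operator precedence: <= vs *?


'*' is multiplicative (level 10); '<=' is relational (level 7)
Higher level binds tighter
'*' has higher precedence than '<='


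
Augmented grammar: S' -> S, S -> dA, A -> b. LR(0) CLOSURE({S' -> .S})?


Start: S' -> .S
For each item with dot before a nonterminal B, add B -> .γ for every B-production
Closure: [S' -> .S, S -> .dA]


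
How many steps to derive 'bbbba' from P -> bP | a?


Derivation: P => bP => bbP => bbbP => bbbbP => bbbba
Steps: 5


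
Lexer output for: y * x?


Scan left to right, longest-match per lexeme
Tokens: ID(y), OP(*), ID(x)


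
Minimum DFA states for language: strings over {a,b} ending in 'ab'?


Track the longest suffix of input matching a prefix of 'ab': 3 classes (prefixes of length 0..2)
Minimal DFA: 3 states


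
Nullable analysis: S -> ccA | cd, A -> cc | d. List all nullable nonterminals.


A nonterminal is nullable iff some alternative derives ε (directly, or every symbol in it is nullable)
Nullable: {}


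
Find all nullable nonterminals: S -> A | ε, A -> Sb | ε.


A nonterminal is nullable iff some alternative derives ε (directly, or every symbol in it is nullable)
Nullable: {A, S}


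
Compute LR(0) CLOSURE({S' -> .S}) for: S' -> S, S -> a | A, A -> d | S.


Start: S' -> .S
For each item with dot before a nonterminal B, add B -> .γ for every B-production
Closure: [S' -> .S, S -> .a, S -> .A, A -> .d, A -> .S]


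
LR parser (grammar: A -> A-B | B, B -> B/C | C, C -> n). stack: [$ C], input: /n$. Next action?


'C' (not preceded by B/) is the handle for B -> C
Action: reduce (B -> C)


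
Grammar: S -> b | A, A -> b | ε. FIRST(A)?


Per alternative of A: FIRST(b) = {b}; FIRST(ε) = {ε}
FIRST(A) = {b, ε}


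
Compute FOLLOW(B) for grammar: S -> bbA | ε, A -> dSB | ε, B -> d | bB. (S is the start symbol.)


$ ∈ FOLLOW(S). For each A -> αBβ: add FIRST(β)\{ε} to FOLLOW(B); if β nullable, add FOLLOW(A).
FOLLOW(B) = {$, b, d}


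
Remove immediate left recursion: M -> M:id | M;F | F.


Left-recursive alternatives: M:id, M;F; non-recursive: F
Introduce M': M -> FM', M' -> :idM' | ;FM' | ε


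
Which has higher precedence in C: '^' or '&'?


'&' is bitwise AND (level 5); '^' is bitwise XOR (level 4)
Higher level binds tighter
'&' has higher precedence than '^'


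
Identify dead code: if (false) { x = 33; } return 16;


condition is constant false, so the whole block is unreachable
Dead: 'if (false) { x = 33; }'


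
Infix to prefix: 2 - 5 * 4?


'*' binds tighter: tree is (- 2 (* 5 4))
Prefix: - 2 * 5 4


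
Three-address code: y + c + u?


Break into single-operator statements:
t1 = y + c
t2 = t1 + u


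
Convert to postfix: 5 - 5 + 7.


Left to right (same or higher precedence on left)
Postfix: 5 5 - 7 +


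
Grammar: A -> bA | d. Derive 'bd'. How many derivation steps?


Derivation: A => bA => bd
Steps: 2


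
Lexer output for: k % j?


Scan left to right, longest-match per lexeme
Tokens: ID(k), OP(%), ID(j)


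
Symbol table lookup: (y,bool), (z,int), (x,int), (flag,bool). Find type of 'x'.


Lookup 'x' → type int


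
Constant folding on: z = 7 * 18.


7 * 18 = 126 at compile time
Optimized: z = 126


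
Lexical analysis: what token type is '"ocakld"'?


Pattern: double-quoted sequence
Type: STRING_LITERAL


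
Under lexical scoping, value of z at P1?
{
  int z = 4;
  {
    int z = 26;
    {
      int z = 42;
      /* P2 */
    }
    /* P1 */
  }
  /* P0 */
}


z declared in the same block as P1
z = 26


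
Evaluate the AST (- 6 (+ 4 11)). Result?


Evaluate inner: (+ 4 11) = 15
Evaluate root: (- 6 15) = -9
Result: -9


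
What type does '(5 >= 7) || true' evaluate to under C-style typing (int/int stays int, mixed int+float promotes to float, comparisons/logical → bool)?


Operand types: bool || bool
Rule: logical operators take bool operands and yield bool
Result type: bool


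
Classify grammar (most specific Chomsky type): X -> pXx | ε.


Single nonterminal LHS, but p^n x^n is not regular
Classification: Type 2 (Context-Free)


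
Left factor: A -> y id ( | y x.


Common prefix: 'y'
Factored: A -> y A', A' -> id ( | x


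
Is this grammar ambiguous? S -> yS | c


right-linear, alternatives start with distinct terminals 'y' vs 'c': unique leftmost derivation
Unambiguous


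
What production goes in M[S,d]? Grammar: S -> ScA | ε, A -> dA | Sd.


For [S, d]: ε is nullable and 'd' ∈ FOLLOW(S)
Entry: S -> ε


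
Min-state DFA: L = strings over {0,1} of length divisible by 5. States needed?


Track length mod 5: states 0..4, accept at 0
Minimal DFA: 5 states


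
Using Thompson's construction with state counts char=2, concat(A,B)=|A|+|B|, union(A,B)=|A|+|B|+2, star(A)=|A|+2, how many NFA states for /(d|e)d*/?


Syntax tree has 3 char leaf(s), 1 union(s), 1 star(s)
chars contribute 3×2 = 6; each union adds +2; each star adds +2
Total: 6 + 2 + 2 = 10 states


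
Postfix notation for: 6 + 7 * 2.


* has higher precedence, evaluate 7*2 first
Postfix: 6 7 2 * +


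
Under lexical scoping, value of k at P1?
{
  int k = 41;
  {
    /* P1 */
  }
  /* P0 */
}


P1's block does not declare k; resolves to the enclosing declaration at depth 0
k = 41


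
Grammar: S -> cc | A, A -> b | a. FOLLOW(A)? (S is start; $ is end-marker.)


$ ∈ FOLLOW(S). For each A -> αBβ: add FIRST(β)\{ε} to FOLLOW(B); if β nullable, add FOLLOW(A).
FOLLOW(A) = {$}


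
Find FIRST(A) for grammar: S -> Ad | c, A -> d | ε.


Per alternative of A: FIRST(d) = {d}; FIRST(ε) = {ε}
FIRST(A) = {d, ε}


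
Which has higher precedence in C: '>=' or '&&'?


'>=' is relational (level 7); '&&' is logical AND (level 2)
Higher level binds tighter
'>=' has higher precedence than '&&'


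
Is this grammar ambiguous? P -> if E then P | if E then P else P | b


dangling else: 'if E then if E then b else b' parses two ways
Ambiguous


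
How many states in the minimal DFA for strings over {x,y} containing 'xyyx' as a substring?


KMP-style automaton: 4 progress states + 1 absorbing accept = 5
Minimal DFA: 5 states


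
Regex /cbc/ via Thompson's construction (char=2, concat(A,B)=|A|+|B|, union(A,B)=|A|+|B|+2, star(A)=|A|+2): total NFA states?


Syntax tree has 3 char leaf(s), 0 union(s), 0 star(s)
chars contribute 3×2 = 6; each union adds +2; each star adds +2
Total: 6 + 0 + 0 = 6 states


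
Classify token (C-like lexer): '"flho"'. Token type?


Pattern: double-quoted sequence
Type: STRING_LITERAL


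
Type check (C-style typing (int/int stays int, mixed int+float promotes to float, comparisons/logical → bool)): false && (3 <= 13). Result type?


Operand types: bool && bool
Rule: logical operators take bool operands and yield bool
Result type: bool


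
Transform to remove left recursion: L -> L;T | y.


Left-recursive alternatives: L;T; non-recursive: y
Introduce L': L -> yL', L' -> ;TL' | ε


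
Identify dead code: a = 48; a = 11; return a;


first assignment to a is overwritten before any read
Dead: 'a = 48'


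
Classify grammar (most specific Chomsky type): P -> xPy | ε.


Single nonterminal LHS, but x^n y^n is not regular
Classification: Type 2 (Context-Free)


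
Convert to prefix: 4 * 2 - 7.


left-to-right (same/higher precedence on left): tree is (- (* 4 2) 7)
Prefix: - * 4 2 7


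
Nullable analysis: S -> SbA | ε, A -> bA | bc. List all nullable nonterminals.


A nonterminal is nullable iff some alternative derives ε (directly, or every symbol in it is nullable)
Nullable: {S}


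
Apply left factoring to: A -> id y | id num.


Common prefix: 'id'
Factored: A -> id A', A' -> y | num


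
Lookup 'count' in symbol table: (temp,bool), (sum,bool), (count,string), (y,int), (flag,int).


Lookup 'count' → type string


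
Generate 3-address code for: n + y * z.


Break into single-operator statements:
t1 = y * z
t2 = n + t1


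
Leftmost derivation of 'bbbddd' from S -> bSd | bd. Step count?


Derivation: S => bSd => bbSdd => bbbddd
Steps: 3


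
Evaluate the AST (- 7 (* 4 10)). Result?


Evaluate inner: (* 4 10) = 40
Evaluate root: (- 7 40) = -33
Result: -33


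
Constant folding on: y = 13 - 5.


13 - 5 = 8 at compile time
Optimized: y = 8


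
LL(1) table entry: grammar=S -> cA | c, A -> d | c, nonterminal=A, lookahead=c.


For [A, c]: 'c' ∈ FIRST(c)
Entry: A -> c


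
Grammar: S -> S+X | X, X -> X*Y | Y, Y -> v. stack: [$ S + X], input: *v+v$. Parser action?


'*' can extend X; shift to build X -> X*Y
Action: shift


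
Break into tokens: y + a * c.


Scan left to right, longest-match per lexeme
Tokens: ID(y), OP(+), ID(a), OP(*), ID(c)


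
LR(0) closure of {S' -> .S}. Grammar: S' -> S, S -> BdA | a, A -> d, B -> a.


Start: S' -> .S
For each item with dot before a nonterminal B, add B -> .γ for every B-production
Closure: [S' -> .S, S -> .BdA, S -> .a, B -> .a]


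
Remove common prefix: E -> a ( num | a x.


Common prefix: 'a'
Factored: E -> a E', E' -> ( num | x


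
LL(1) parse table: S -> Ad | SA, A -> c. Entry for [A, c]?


For [A, c]: 'c' ∈ FIRST(c)
Entry: A -> c


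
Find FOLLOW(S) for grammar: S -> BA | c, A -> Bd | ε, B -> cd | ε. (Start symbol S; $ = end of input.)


$ ∈ FOLLOW(S). For each A -> αBβ: add FIRST(β)\{ε} to FOLLOW(B); if β nullable, add FOLLOW(A).
FOLLOW(S) = {$}


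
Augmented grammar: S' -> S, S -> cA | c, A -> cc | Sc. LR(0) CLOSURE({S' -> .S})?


Start: S' -> .S
For each item with dot before a nonterminal B, add B -> .γ for every B-production
Closure: [S' -> .S, S -> .cA, S -> .c]


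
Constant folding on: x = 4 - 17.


4 - 17 = -13 at compile time
Optimized: x = -13


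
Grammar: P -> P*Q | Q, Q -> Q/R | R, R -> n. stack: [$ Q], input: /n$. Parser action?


shift '/' to continue Q -> Q/R
Action: shift


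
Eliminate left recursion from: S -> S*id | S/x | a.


Left-recursive alternatives: S*id, S/x; non-recursive: a
Introduce S': S -> aS', S' -> *idS' | /xS' | ε


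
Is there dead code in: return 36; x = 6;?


statement follows a return and is unreachable
Dead: 'x = 6'


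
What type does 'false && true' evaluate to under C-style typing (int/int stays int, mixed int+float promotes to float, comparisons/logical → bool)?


Operand types: bool && bool
Rule: logical operators take bool operands and yield bool
Result type: bool


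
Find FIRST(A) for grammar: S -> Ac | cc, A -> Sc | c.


Per alternative of A: FIRST(Sc) = {c}; FIRST(c) = {c}
FIRST(A) = {c}


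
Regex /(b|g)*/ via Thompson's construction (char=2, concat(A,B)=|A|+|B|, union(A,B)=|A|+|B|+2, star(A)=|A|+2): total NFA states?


Syntax tree has 2 char leaf(s), 1 union(s), 1 star(s)
chars contribute 2×2 = 4; each union adds +2; each star adds +2
Total: 4 + 2 + 2 = 8 states


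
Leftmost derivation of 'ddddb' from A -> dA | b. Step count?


Derivation: A => dA => ddA => dddA => ddddA => ddddb
Steps: 5


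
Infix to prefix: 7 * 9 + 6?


left-to-right (same/higher precedence on left): tree is (+ (* 7 9) 6)
Prefix: + * 7 9 6


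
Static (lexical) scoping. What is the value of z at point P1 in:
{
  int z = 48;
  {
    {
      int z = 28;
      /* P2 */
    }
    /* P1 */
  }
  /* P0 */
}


P1's block does not declare z; resolves to the enclosing declaration at depth 0
z = 48


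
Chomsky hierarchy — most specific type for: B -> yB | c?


Right-linear: every RHS is a terminal or a terminal followed by one nonterminal
Classification: Type 3 (Regular)


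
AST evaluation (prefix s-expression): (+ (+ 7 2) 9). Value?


Evaluate inner: (+ 7 2) = 9
Evaluate root: (+ 9 9) = 18
Result: 18


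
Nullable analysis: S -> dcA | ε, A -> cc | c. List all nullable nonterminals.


A nonterminal is nullable iff some alternative derives ε (directly, or every symbol in it is nullable)
Nullable: {S}


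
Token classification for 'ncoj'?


Pattern: letter/underscore followed by alphanumerics, not a keyword
Type: IDENTIFIER


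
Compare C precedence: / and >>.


'/' is multiplicative (level 10); '>>' is shift (level 8)
Higher level binds tighter
'/' has higher precedence than '>>'


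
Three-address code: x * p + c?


Break into single-operator statements:
t1 = x * p
t2 = t1 + c


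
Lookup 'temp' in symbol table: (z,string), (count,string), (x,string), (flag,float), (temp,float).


Lookup 'temp' → type float


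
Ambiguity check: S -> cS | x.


right-linear, alternatives start with distinct terminals 'c' vs 'x': unique leftmost derivation
Unambiguous


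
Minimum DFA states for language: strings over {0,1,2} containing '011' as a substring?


KMP-style automaton: 3 progress states + 1 absorbing accept = 4
Minimal DFA: 4 states


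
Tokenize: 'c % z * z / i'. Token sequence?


Scan left to right, longest-match per lexeme
Tokens: ID(c), OP(%), ID(z), OP(*), ID(z), OP(/), ID(i)


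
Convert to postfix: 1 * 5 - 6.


Left to right (same or higher precedence on left)
Postfix: 1 5 * 6 -


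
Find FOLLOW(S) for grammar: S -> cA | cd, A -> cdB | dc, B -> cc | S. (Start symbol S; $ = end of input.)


$ ∈ FOLLOW(S). For each A -> αBβ: add FIRST(β)\{ε} to FOLLOW(B); if β nullable, add FOLLOW(A).
FOLLOW(S) = {$}


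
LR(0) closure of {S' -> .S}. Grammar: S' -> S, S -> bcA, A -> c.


Start: S' -> .S
For each item with dot before a nonterminal B, add B -> .γ for every B-production
Closure: [S' -> .S, S -> .bcA]


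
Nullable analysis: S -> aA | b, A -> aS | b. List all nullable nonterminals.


A nonterminal is nullable iff some alternative derives ε (directly, or every symbol in it is nullable)
Nullable: {}


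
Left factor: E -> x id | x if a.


Common prefix: 'x'
Factored: E -> x E', E' -> id | if a


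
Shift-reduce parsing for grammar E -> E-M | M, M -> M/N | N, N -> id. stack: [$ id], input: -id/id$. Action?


'id' on top is the handle for N -> id
Action: reduce (N -> id)


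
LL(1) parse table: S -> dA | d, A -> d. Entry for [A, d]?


For [A, d]: 'd' ∈ FIRST(d)
Entry: A -> d


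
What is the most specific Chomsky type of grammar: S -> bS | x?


Right-linear: every RHS is a terminal or a terminal followed by one nonterminal
Classification: Type 3 (Regular)


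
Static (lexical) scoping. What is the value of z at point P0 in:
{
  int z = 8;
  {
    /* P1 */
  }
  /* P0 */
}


z declared in the same block as P0
z = 8


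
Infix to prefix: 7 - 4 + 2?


left-to-right (same/higher precedence on left): tree is (+ (- 7 4) 2)
Prefix: + - 7 4 2


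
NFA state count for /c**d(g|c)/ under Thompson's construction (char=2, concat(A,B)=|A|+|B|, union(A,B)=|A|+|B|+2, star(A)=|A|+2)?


Syntax tree has 4 char leaf(s), 1 union(s), 2 star(s)
chars contribute 4×2 = 8; each union adds +2; each star adds +2
Total: 8 + 2 + 4 = 14 states


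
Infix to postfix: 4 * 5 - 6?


Left to right (same or higher precedence on left)
Postfix: 4 5 * 6 -


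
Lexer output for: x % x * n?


Scan left to right, longest-match per lexeme
Tokens: ID(x), OP(%), ID(x), OP(*), ID(n)


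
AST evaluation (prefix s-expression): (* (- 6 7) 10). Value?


Evaluate inner: (- 6 7) = -1
Evaluate root: (* -1 10) = -10
Result: -10


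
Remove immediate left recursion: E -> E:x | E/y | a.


Left-recursive alternatives: E:x, E/y; non-recursive: a
Introduce E': E -> aE', E' -> :xE' | /yE' | ε


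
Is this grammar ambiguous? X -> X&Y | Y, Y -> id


precedence layered via separate nonterminal Y: deterministic
Unambiguous


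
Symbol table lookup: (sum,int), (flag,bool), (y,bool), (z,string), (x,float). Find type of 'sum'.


Lookup 'sum' → type int


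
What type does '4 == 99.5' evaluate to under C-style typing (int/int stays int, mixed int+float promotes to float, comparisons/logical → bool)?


Operand types: int == float
Rule: comparison yields bool
Result type: bool


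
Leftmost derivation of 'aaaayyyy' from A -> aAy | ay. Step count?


Derivation: A => aAy => aaAyy => aaaAyyy => aaaayyyy
Steps: 4


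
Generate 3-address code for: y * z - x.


Break into single-operator statements:
t1 = y * z
t2 = t1 - x


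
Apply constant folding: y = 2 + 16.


2 + 16 = 18 at compile time
Optimized: y = 18


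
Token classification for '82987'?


Pattern: digits only
Type: INTEGER_LITERAL


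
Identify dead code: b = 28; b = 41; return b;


first assignment to b is overwritten before any read
Dead: 'b = 28'


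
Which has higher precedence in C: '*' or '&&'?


'*' is multiplicative (level 10); '&&' is logical AND (level 2)
Higher level binds tighter
'*' has higher precedence than '&&'


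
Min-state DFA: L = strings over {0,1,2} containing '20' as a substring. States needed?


KMP-style automaton: 2 progress states + 1 absorbing accept = 3
Minimal DFA: 3 states


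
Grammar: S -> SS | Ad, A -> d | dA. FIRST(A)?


Per alternative of A: FIRST(d) = {d}; FIRST(dA) = {d}
FIRST(A) = {d}


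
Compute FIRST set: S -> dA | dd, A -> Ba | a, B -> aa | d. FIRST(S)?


Per alternative of S: FIRST(dA) = {d}; FIRST(dd) = {d}
FIRST(S) = {d}


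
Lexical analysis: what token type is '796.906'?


Pattern: digits with a decimal point
Type: FLOAT_LITERAL


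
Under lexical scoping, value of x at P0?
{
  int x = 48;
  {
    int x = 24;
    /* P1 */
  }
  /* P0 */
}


x declared in the same block as P0
x = 48


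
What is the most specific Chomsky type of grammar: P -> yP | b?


Right-linear: every RHS is a terminal or a terminal followed by one nonterminal
Classification: Type 3 (Regular)


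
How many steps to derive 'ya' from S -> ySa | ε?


Derivation: S => ySa => ya
Steps: 2


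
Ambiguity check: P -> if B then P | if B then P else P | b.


dangling else: 'if B then if B then b else b' parses two ways
Ambiguous


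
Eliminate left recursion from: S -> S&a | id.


Left-recursive alternatives: S&a; non-recursive: id
Introduce S': S -> idS', S' -> &aS' | ε


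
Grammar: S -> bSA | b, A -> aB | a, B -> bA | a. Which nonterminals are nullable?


A nonterminal is nullable iff some alternative derives ε (directly, or every symbol in it is nullable)
Nullable: {}


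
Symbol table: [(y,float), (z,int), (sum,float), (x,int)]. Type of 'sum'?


Lookup 'sum' → type float


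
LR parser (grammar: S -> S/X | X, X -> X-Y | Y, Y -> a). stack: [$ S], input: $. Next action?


start symbol S on stack, input exhausted
Action: accept


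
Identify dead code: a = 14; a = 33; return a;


first assignment to a is overwritten before any read
Dead: 'a = 14'


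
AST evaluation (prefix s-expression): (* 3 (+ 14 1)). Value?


Evaluate inner: (+ 14 1) = 15
Evaluate root: (* 3 15) = 45
Result: 45


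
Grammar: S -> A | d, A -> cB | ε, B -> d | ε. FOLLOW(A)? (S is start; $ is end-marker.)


$ ∈ FOLLOW(S). For each A -> αBβ: add FIRST(β)\{ε} to FOLLOW(B); if β nullable, add FOLLOW(A).
FOLLOW(A) = {$}


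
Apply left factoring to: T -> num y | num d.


Common prefix: 'num'
Factored: T -> num T', T' -> y | d


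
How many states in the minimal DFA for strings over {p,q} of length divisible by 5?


Track length mod 5: states 0..4, accept at 0
Minimal DFA: 5 states


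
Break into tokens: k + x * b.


Scan left to right, longest-match per lexeme
Tokens: ID(k), OP(+), ID(x), OP(*), ID(b)


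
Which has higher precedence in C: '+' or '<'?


'+' is additive (level 9); '<' is relational (level 7)
Higher level binds tighter
'+' has higher precedence than '<'


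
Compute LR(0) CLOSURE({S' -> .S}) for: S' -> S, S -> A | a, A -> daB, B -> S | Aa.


Start: S' -> .S
For each item with dot before a nonterminal B, add B -> .γ for every B-production
Closure: [S' -> .S, S -> .A, S -> .a, A -> .daB]


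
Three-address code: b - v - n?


Break into single-operator statements:
t1 = b - v
t2 = t1 - n


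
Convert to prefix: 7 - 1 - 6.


left-to-right (same/higher precedence on left): tree is (- (- 7 1) 6)
Prefix: - - 7 1 6


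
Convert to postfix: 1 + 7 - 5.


Left to right (same or higher precedence on left)
Postfix: 1 7 + 5 -


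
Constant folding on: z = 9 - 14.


9 - 14 = -5 at compile time
Optimized: z = -5


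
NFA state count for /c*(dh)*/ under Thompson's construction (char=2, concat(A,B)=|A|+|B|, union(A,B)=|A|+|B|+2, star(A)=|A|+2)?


Syntax tree has 3 char leaf(s), 0 union(s), 2 star(s)
chars contribute 3×2 = 6; each union adds +2; each star adds +2
Total: 6 + 0 + 4 = 10 states


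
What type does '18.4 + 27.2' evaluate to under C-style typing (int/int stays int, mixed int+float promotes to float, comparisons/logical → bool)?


Operand types: float + float
Rule: mixed int/float promotes to float; int/int stays int
Result type: float


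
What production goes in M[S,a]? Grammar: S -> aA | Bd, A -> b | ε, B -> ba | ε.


For [S, a]: 'a' ∈ FIRST(aA)
Entry: S -> aA


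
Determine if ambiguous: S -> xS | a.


right-linear, alternatives start with distinct terminals 'x' vs 'a': unique leftmost derivation
Unambiguous


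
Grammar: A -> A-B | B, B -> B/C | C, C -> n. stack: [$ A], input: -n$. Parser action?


shift '-' to continue A -> A-B
Action: shift


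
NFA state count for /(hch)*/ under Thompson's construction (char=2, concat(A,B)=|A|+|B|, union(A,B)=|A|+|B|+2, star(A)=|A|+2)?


Syntax tree has 3 char leaf(s), 0 union(s), 1 star(s)
chars contribute 3×2 = 6; each union adds +2; each star adds +2
Total: 6 + 0 + 2 = 8 states


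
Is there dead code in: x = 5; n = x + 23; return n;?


x is read by n's definition; n is returned
No dead code


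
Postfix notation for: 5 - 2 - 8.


Left to right (same or higher precedence on left)
Postfix: 5 2 - 8 -


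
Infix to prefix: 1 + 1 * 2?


'*' binds tighter: tree is (+ 1 (* 1 2))
Prefix: + 1 * 1 2


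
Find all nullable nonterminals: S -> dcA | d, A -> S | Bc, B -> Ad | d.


A nonterminal is nullable iff some alternative derives ε (directly, or every symbol in it is nullable)
Nullable: {}


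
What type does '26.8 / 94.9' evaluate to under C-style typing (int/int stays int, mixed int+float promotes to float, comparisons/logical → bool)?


Operand types: float / float
Rule: mixed int/float promotes to float; int/int stays int
Result type: float


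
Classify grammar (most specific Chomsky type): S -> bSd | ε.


Single nonterminal LHS, but b^n d^n is not regular
Classification: Type 2 (Context-Free)


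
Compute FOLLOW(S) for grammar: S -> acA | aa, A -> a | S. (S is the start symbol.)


$ ∈ FOLLOW(S). For each A -> αBβ: add FIRST(β)\{ε} to FOLLOW(B); if β nullable, add FOLLOW(A).
FOLLOW(S) = {$}


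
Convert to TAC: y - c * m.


Break into single-operator statements:
t1 = c * m
t2 = y - t1


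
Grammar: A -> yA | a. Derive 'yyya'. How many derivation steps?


Derivation: A => yA => yyA => yyyA => yyya
Steps: 4


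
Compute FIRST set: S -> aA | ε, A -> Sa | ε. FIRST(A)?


Per alternative of A: FIRST(Sa) = {a}; FIRST(ε) = {ε}
FIRST(A) = {a, ε}


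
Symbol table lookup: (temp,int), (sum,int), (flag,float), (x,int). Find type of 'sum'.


Lookup 'sum' → type int


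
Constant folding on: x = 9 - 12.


9 - 12 = -3 at compile time
Optimized: x = -3


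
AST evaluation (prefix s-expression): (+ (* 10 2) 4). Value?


Evaluate inner: (* 10 2) = 20
Evaluate root: (+ 20 4) = 24
Result: 24


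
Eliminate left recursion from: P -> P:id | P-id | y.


Left-recursive alternatives: P:id, P-id; non-recursive: y
Introduce P': P -> yP', P' -> :idP' | -idP' | ε


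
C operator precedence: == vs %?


'%' is multiplicative (level 10); '==' is equality (level 6)
Higher level binds tighter
'%' has higher precedence than '=='


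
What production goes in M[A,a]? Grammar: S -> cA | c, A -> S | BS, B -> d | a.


For [A, a]: 'a' ∈ FIRST(BS)
Entry: A -> BS


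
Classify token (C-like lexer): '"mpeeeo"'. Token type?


Pattern: double-quoted sequence
Type: STRING_LITERAL


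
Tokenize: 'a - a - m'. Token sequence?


Scan left to right, longest-match per lexeme
Tokens: ID(a), OP(-), ID(a), OP(-), ID(m)


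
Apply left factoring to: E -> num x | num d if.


Common prefix: 'num'
Factored: E -> num E', E' -> x | d if


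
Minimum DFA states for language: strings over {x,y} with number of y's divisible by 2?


Track (count of y) mod 2: states 0..1, accept at 0
Minimal DFA: 2 states


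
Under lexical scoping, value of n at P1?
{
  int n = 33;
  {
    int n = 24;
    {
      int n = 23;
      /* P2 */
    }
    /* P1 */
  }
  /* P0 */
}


n declared in the same block as P1
n = 24


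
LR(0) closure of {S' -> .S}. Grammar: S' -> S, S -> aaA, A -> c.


Start: S' -> .S
For each item with dot before a nonterminal B, add B -> .γ for every B-production
Closure: [S' -> .S, S -> .aaA]


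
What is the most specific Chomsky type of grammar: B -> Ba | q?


Left-linear: every RHS is a terminal or one nonterminal followed by a terminal
Classification: Type 3 (Regular)


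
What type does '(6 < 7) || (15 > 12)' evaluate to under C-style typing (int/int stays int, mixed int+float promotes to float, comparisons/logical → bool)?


Operand types: bool || bool
Rule: logical operators take bool operands and yield bool
Result type: bool


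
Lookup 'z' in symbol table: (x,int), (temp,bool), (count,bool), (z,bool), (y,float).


Lookup 'z' → type bool


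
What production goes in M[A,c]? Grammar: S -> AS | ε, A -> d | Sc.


For [A, c]: 'c' ∈ FIRST(Sc)
Entry: A -> Sc


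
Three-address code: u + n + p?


Break into single-operator statements:
t1 = u + n
t2 = t1 + p


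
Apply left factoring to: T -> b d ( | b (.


Common prefix: 'b'
Factored: T -> b T', T' -> d ( | (


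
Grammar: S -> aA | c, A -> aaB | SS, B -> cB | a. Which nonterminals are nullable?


A nonterminal is nullable iff some alternative derives ε (directly, or every symbol in it is nullable)
Nullable: {}


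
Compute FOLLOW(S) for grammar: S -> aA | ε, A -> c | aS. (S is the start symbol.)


$ ∈ FOLLOW(S). For each A -> αBβ: add FIRST(β)\{ε} to FOLLOW(B); if β nullable, add FOLLOW(A).
FOLLOW(S) = {$}


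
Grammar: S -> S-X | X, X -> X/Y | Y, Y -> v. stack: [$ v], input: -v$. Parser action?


'v' on top is the handle for Y -> v
Action: reduce (Y -> v)


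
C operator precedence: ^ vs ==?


'==' is equality (level 6); '^' is bitwise XOR (level 4)
Higher level binds tighter
'==' has higher precedence than '^'


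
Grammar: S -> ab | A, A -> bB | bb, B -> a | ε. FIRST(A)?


Per alternative of A: FIRST(bB) = {b}; FIRST(bb) = {b}
FIRST(A) = {b}


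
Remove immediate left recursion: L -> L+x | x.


Left-recursive alternatives: L+x; non-recursive: x
Introduce L': L -> xL', L' -> +xL' | ε


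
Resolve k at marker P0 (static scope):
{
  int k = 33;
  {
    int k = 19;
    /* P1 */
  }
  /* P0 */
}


k declared in the same block as P0
k = 33


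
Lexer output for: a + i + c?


Scan left to right, longest-match per lexeme
Tokens: ID(a), OP(+), ID(i), OP(+), ID(c)


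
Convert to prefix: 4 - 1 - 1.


left-to-right (same/higher precedence on left): tree is (- (- 4 1) 1)
Prefix: - - 4 1 1


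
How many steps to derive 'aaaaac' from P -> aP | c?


Derivation: P => aP => aaP => aaaP => aaaaP => aaaaaP => aaaaac
Steps: 6


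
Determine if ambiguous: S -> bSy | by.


balanced b^n…y^n: each string has a unique parse
Unambiguous


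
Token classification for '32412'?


Pattern: digits only
Type: INTEGER_LITERAL


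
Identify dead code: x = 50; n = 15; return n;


x is assigned but never read
Dead: 'x = 50'


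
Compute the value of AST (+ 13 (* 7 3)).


Evaluate inner: (* 7 3) = 21
Evaluate root: (+ 13 21) = 34
Result: 34


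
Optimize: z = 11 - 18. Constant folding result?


11 - 18 = -7 at compile time
Optimized: z = -7


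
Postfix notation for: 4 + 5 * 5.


* has higher precedence, evaluate 5*5 first
Postfix: 4 5 5 * +


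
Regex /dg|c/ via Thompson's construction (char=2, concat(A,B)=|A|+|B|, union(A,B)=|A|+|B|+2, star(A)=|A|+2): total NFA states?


Syntax tree has 3 char leaf(s), 1 union(s), 0 star(s)
chars contribute 3×2 = 6; each union adds +2; each star adds +2
Total: 6 + 2 + 0 = 8 states


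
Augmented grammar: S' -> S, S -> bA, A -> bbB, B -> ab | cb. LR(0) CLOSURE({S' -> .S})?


Start: S' -> .S
For each item with dot before a nonterminal B, add B -> .γ for every B-production
Closure: [S' -> .S, S -> .bA]


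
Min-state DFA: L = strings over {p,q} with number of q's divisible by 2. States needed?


Track (count of q) mod 2: states 0..1, accept at 0
Minimal DFA: 2 states


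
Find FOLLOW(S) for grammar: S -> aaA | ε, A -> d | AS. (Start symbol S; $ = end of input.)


$ ∈ FOLLOW(S). For each A -> αBβ: add FIRST(β)\{ε} to FOLLOW(B); if β nullable, add FOLLOW(A).
FOLLOW(S) = {$, a}


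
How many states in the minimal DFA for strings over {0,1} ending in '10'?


Track the longest suffix of input matching a prefix of '10': 3 classes (prefixes of length 0..2)
Minimal DFA: 3 states


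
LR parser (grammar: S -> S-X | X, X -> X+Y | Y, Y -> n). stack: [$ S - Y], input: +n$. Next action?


'Y' (not preceded by X+) is the handle for X -> Y
Action: reduce (X -> Y)


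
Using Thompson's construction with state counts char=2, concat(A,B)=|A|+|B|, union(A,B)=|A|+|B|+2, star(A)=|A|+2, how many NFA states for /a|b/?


Syntax tree has 2 char leaf(s), 1 union(s), 0 star(s)
chars contribute 2×2 = 4; each union adds +2; each star adds +2
Total: 4 + 2 + 0 = 6 states


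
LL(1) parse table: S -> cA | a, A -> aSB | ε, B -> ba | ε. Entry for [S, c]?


For [S, c]: 'c' ∈ FIRST(cA)
Entry: S -> cA


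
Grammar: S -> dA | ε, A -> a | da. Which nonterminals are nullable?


A nonterminal is nullable iff some alternative derives ε (directly, or every symbol in it is nullable)
Nullable: {S}


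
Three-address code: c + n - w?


Break into single-operator statements:
t1 = c + n
t2 = t1 - w


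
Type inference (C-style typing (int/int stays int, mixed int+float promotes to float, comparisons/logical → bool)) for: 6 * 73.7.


Operand types: int * float
Rule: mixed int/float promotes to float; int/int stays int
Result type: float


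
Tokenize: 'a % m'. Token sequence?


Scan left to right, longest-match per lexeme
Tokens: ID(a), OP(%), ID(m)


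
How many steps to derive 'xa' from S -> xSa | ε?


Derivation: S => xSa => xa
Steps: 2


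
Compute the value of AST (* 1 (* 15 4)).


Evaluate inner: (* 15 4) = 60
Evaluate root: (* 1 60) = 60
Result: 60


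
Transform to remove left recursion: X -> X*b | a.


Left-recursive alternatives: X*b; non-recursive: a
Introduce X': X -> aX', X' -> *bX' | ε


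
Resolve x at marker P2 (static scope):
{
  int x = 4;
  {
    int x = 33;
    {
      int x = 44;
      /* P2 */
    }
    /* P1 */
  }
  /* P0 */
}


x declared in the same block as P2
x = 44


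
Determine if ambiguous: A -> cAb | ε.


balanced c^n…b^n: each string has a unique parse
Unambiguous


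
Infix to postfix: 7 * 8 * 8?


Left to right (same or higher precedence on left)
Postfix: 7 8 * 8 *


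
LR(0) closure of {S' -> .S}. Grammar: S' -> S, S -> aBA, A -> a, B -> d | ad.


Start: S' -> .S
For each item with dot before a nonterminal B, add B -> .γ for every B-production
Closure: [S' -> .S, S -> .aBA]


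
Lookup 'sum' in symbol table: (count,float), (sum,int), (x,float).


Lookup 'sum' → type int


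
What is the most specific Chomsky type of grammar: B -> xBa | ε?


Single nonterminal LHS, but x^n a^n is not regular
Classification: Type 2 (Context-Free)


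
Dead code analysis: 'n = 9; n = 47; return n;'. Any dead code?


first assignment to n is overwritten before any read
Dead: 'n = 9'


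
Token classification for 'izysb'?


Pattern: letter/underscore followed by alphanumerics, not a keyword
Type: IDENTIFIER


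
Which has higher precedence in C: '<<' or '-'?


'-' is additive (level 9); '<<' is shift (level 8)
Higher level binds tighter
'-' has higher precedence than '<<'


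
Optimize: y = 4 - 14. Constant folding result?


4 - 14 = -10 at compile time
Optimized: y = -10


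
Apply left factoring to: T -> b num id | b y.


Common prefix: 'b'
Factored: T -> b T', T' -> num id | y


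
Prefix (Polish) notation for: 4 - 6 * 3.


'*' binds tighter: tree is (- 4 (* 6 3))
Prefix: - 4 * 6 3


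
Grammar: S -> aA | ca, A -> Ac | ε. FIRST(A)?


Per alternative of A: FIRST(Ac) = {c}; FIRST(ε) = {ε}
FIRST(A) = {c, ε}


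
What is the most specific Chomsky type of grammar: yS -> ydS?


LHS has context (more than one symbol) and |LHS| ≤ |RHS|
Classification: Type 1 (Context-Sensitive)


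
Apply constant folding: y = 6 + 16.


6 + 16 = 22 at compile time
Optimized: y = 22


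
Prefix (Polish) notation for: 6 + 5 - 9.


left-to-right (same/higher precedence on left): tree is (- (+ 6 5) 9)
Prefix: - + 6 5 9


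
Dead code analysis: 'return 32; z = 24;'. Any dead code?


statement follows a return and is unreachable
Dead: 'z = 24'


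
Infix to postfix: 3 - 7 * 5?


* has higher precedence, evaluate 7*5 first
Postfix: 3 7 5 * -


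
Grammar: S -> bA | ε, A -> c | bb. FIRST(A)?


Per alternative of A: FIRST(c) = {c}; FIRST(bb) = {b}
FIRST(A) = {b, c}


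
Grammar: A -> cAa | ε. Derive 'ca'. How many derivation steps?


Derivation: A => cAa => ca
Steps: 2


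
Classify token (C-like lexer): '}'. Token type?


Pattern: delimiter/punctuation
Type: PUNCTUATION


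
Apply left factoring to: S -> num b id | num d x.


Common prefix: 'num'
Factored: S -> num S', S' -> b id | d x


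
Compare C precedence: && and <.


'<' is relational (level 7); '&&' is logical AND (level 2)
Higher level binds tighter
'<' has higher precedence than '&&'


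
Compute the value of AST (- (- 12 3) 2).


Evaluate inner: (- 12 3) = 9
Evaluate root: (- 9 2) = 7
Result: 7


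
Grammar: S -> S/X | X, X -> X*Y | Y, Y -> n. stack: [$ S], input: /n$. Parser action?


shift '/' to continue S -> S/X
Action: shift


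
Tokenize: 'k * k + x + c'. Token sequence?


Scan left to right, longest-match per lexeme
Tokens: ID(k), OP(*), ID(k), OP(+), ID(x), OP(+), ID(c)
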